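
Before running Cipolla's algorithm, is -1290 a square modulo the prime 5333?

no

(-1290/5333)
  = (4043/5333)    [-1290 ≡ 4043 mod 5333]
  = (5333/4043)    [QR: 5333 ≡ 1 mod 4, sign kept]
  = (1290/4043)    [5333 ≡ 1290 mod 4043]
  = -(645/4043)    [4043 ≡ 3 mod 8 ⇒ (2/4043) = -1]
  = -(4043/645)    [QR: 645 ≡ 1 mod 4, sign kept]
  = -(173/645)    [4043 ≡ 173 mod 645]
  = -(645/173)    [QR: 173 ≡ 1 mod 4, sign kept]
  = -(126/173)    [645 ≡ 126 mod 173]
  = (63/173)    [173 ≡ 5 mod 8 ⇒ (2/173) = -1]
  = (173/63)    [QR: 173 ≡ 1 mod 4, sign kept]
  = (47/63)    [173 ≡ 47 mod 63]
  = -(63/47)    [QR: both ≡ 3 mod 4, sign flips]
  = -(16/47)    [63 ≡ 16 mod 47]
  = -(1/47)    [47 ≡ 7 mod 8 ⇒ (2/47)^4 = +1]
  = -1    [(1/47) = 1]
(-1290/5333) = -1, and 5333 is prime, so -1290 is not a quadratic residue mod 5333.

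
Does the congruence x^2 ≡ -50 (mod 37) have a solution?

(-50/37)
  = (24/37)    [-50 ≡ 24 mod 37]
  = -(3/37)    [37 ≡ 5 mod 8 ⇒ (2/37)^3 = -1]
  = -(37/3)    [QR: 37 ≡ 1 mod 4, sign kept]
  = -(1/3)    [37 ≡ 1 mod 3]
  = -1    [(1/3) = 1]
(-50/37) = -1, and 37 is prime, so -50 is not a quadratic residue mod 37.

no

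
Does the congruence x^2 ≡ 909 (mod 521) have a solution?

(909|521)
  = (388|521)    [909 ≡ 388 mod 521]
  = (97|521)    [521 ≡ 1 mod 8 ⇒ (2|521)^2 = +1]
  = (521|97)    [QR: 97 ≡ 1 mod 4, sign kept]
  = (36|97)    [521 ≡ 36 mod 97]
  = (9|97)    [97 ≡ 1 mod 8 ⇒ (2|97)^2 = +1]
  = (97|9)    [QR: 9 ≡ 1 mod 4, sign kept]
  = (7|9)    [97 ≡ 7 mod 9]
  = (9|7)    [QR: 9 ≡ 1 mod 4, sign kept]
  = (2|7)    [9 ≡ 2 mod 7]
  = (1|7)    [7 ≡ 7 mod 8 ⇒ (2|7) = +1]
  = 1    [(1|7) = 1]
The Legendre symbol is 1, so x^2 ≡ 909 (mod 521) has solution.

yes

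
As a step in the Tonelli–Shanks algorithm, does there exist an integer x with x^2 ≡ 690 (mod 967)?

Factor out 2: 690 = 2·345. Since 967 ≡ 7 (mod 8), (2/967) = +1. Now have (345/967).
345 ≡ 1 (mod 4), so quadratic reciprocity gives (345/967) = (967/345). Reduce: 967 ≡ 277 (mod 345). Now have (277/345).
277 ≡ 1 (mod 4), so quadratic reciprocity gives (277/345) = (345/277). Reduce: 345 ≡ 68 (mod 277). Now have (68/277).
Factor out 2: 68 = 2^2·17. Since 277 ≡ 5 (mod 8), (2/277) = -1, and (2/277)^2 = +1. Now have (17/277).
17 ≡ 1 (mod 4), so quadratic reciprocity gives (17/277) = (277/17). Reduce: 277 ≡ 5 (mod 17). Now have (5/17).
5 ≡ 1 (mod 4), so quadratic reciprocity gives (5/17) = (17/5). Reduce: 17 ≡ 2 (mod 5). Now have (2/5).
Factor out 2: 2 = 2. Since 5 ≡ 5 (mod 8), (2/5) = -1. Now have -(1/5).
(1/5) = 1. Collecting the sign factors: -1.
The Legendre symbol is -1, so x^2 ≡ 690 (mod 967) has no solution.

no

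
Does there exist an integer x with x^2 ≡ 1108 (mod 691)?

(1108|691)
  = (417|691)    [1108 ≡ 417 mod 691]
  = (691|417)    [QR: 417 ≡ 1 mod 4, sign kept]
  = (274|417)    [691 ≡ 274 mod 417]
  = (137|417)    [417 ≡ 1 mod 8 ⇒ (2|417) = +1]
  = (417|137)    [QR: 137 ≡ 1 mod 4, sign kept]
  = (6|137)    [417 ≡ 6 mod 137]
  = (3|137)    [137 ≡ 1 mod 8 ⇒ (2|137) = +1]
  = (137|3)    [QR: 137 ≡ 1 mod 4, sign kept]
  = (2|3)    [137 ≡ 2 mod 3]
  = -(1|3)    [3 ≡ 3 mod 8 ⇒ (2|3) = -1]
  = -1    [(1|3) = 1]
(1108|691) = -1, and 691 is prime, so 1108 is not a quadratic residue mod 691.

no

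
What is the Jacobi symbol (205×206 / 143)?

By multiplicativity, (205·206 / 143) = (205 / 143)·(206 / 143).
First factor (205 / 143):
(205 / 143)
  = (62 / 143)    [205 ≡ 62 mod 143]
  = (31 / 143)    [143 ≡ 7 mod 8 ⇒ (2 / 143) = +1]
  = -(143 / 31)    [QR: both ≡ 3 mod 4, sign flips]
  = -(19 / 31)    [143 ≡ 19 mod 31]
  = (31 / 19)    [QR: both ≡ 3 mod 4, sign flips]
  = (12 / 19)    [31 ≡ 12 mod 19]
  = (3 / 19)    [19 ≡ 3 mod 8 ⇒ (2 / 19)^2 = +1]
  = -(19 / 3)    [QR: both ≡ 3 mod 4, sign flips]
  = -(1 / 3)    [19 ≡ 1 mod 3]
  = -1    [(1 / 3) = 1]
Second factor (206 / 143):
(206 / 143)
  = (63 / 143)    [206 ≡ 63 mod 143]
  = -(143 / 63)    [QR: both ≡ 3 mod 4, sign flips]
  = -(17 / 63)    [143 ≡ 17 mod 63]
  = -(63 / 17)    [QR: 17 ≡ 1 mod 4, sign kept]
  = -(12 / 17)    [63 ≡ 12 mod 17]
  = -(3 / 17)    [17 ≡ 1 mod 8 ⇒ (2 / 17)^2 = +1]
  = -(17 / 3)    [QR: 17 ≡ 1 mod 4, sign kept]
  = -(2 / 3)    [17 ≡ 2 mod 3]
  = (1 / 3)    [3 ≡ 3 mod 8 ⇒ (2 / 3) = -1]
  = 1    [(1 / 3) = 1]
Product: (-1)·(1) = -1.

-1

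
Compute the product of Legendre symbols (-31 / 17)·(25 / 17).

By multiplicativity, (-31·25 / 17) = (-31 / 17)·(25 / 17).
First factor (-31 / 17):
(-31 / 17)
  = (3 / 17)    [-31 ≡ 3 mod 17]
  = (17 / 3)    [QR: 17 ≡ 1 mod 4, sign kept]
  = (2 / 3)    [17 ≡ 2 mod 3]
  = -(1 / 3)    [3 ≡ 3 mod 8 ⇒ (2 / 3) = -1]
  = -1    [(1 / 3) = 1]
Second factor (25 / 17):
(25 / 17)
  = (8 / 17)    [25 ≡ 8 mod 17]
  = (1 / 17)    [17 ≡ 1 mod 8 ⇒ (2 / 17)^3 = +1]
  = 1    [(1 / 17) = 1]
Product: (-1)·(1) = -1.

-1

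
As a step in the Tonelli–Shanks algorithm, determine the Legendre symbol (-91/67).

-1

(-91/67)
  = (43/67)    [-91 ≡ 43 mod 67]
  = -(67/43)    [QR: both ≡ 3 mod 4, sign flips]
  = -(24/43)    [67 ≡ 24 mod 43]
  = (3/43)    [43 ≡ 3 mod 8 ⇒ (2/43)^3 = -1]
  = -(43/3)    [QR: both ≡ 3 mod 4, sign flips]
  = -(1/3)    [43 ≡ 1 mod 3]
  = -1    [(1/3) = 1]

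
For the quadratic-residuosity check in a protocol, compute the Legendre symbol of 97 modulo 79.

1

(97|79)
  = (18|79)    [97 ≡ 18 mod 79]
  = (9|79)    [79 ≡ 7 mod 8 ⇒ (2|79) = +1]
  = (79|9)    [QR: 9 ≡ 1 mod 4, sign kept]
  = (7|9)    [79 ≡ 7 mod 9]
  = (9|7)    [QR: 9 ≡ 1 mod 4, sign kept]
  = (2|7)    [9 ≡ 2 mod 7]
  = (1|7)    [7 ≡ 7 mod 8 ⇒ (2|7) = +1]
  = 1    [(1|7) = 1]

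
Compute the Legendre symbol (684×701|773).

By multiplicativity, (684·701|773) = (684|773)·(701|773).
First factor (684|773):
(684|773)
  = (171|773)    [773 ≡ 5 mod 8 ⇒ (2|773)^2 = +1]
  = (773|171)    [QR: 773 ≡ 1 mod 4, sign kept]
  = (89|171)    [773 ≡ 89 mod 171]
  = (171|89)    [QR: 89 ≡ 1 mod 4, sign kept]
  = (82|89)    [171 ≡ 82 mod 89]
  = (41|89)    [89 ≡ 1 mod 8 ⇒ (2|89) = +1]
  = (89|41)    [QR: 41 ≡ 1 mod 4, sign kept]
  = (7|41)    [89 ≡ 7 mod 41]
  = (41|7)    [QR: 41 ≡ 1 mod 4, sign kept]
  = (6|7)    [41 ≡ 6 mod 7]
  = (3|7)    [7 ≡ 7 mod 8 ⇒ (2|7) = +1]
  = -(7|3)    [QR: both ≡ 3 mod 4, sign flips]
  = -(1|3)    [7 ≡ 1 mod 3]
  = -1    [(1|3) = 1]
Second factor (701|773):
(701|773)
  = (773|701)    [QR: 701 ≡ 1 mod 4, sign kept]
  = (72|701)    [773 ≡ 72 mod 701]
  = -(9|701)    [701 ≡ 5 mod 8 ⇒ (2|701)^3 = -1]
  = -(701|9)    [QR: 9 ≡ 1 mod 4, sign kept]
  = -(8|9)    [701 ≡ 8 mod 9]
  = -(1|9)    [9 ≡ 1 mod 8 ⇒ (2|9)^3 = +1]
  = -1    [(1|9) = 1]
Product: (-1)·(-1) = 1.

1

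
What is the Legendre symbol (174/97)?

-1

(174/97)
  = (77/97)    [174 ≡ 77 mod 97]
  = (97/77)    [QR: 77 ≡ 1 mod 4, sign kept]
  = (20/77)    [97 ≡ 20 mod 77]
  = (5/77)    [77 ≡ 5 mod 8 ⇒ (2/77)^2 = +1]
  = (77/5)    [QR: 5 ≡ 1 mod 4, sign kept]
  = (2/5)    [77 ≡ 2 mod 5]
  = -(1/5)    [5 ≡ 5 mod 8 ⇒ (2/5) = -1]
  = -1    [(1/5) = 1]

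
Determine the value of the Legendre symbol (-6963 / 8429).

1

(-6963 / 8429)
  = (1466 / 8429)    [-6963 ≡ 1466 mod 8429]
  = -(733 / 8429)    [8429 ≡ 5 mod 8 ⇒ (2 / 8429) = -1]
  = -(8429 / 733)    [QR: 733 ≡ 1 mod 4, sign kept]
  = -(366 / 733)    [8429 ≡ 366 mod 733]
  = (183 / 733)    [733 ≡ 5 mod 8 ⇒ (2 / 733) = -1]
  = (733 / 183)    [QR: 733 ≡ 1 mod 4, sign kept]
  = (1 / 183)    [733 ≡ 1 mod 183]
  = 1    [(1 / 183) = 1]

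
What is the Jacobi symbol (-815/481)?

Pull out -1: (-815/481) = (-1/481)·(815/481). Since 481 ≡ 1 (mod 4), (-1/481) = +1. Now have (815/481).
Reduce the numerator: 815 ≡ 334 (mod 481), so (815/481) = (334/481).
Factor out 2: 334 = 2·167. Since 481 ≡ 1 (mod 8), (2/481) = +1. Now have (167/481).
481 ≡ 1 (mod 4), so quadratic reciprocity gives (167/481) = (481/167). Reduce: 481 ≡ 147 (mod 167). Now have (147/167).
Both 147 ≡ 3 and 167 ≡ 3 (mod 4), so reciprocity gives (147/167) = -(167/147). Reduce: 167 ≡ 20 (mod 147). Now have -(20/147).
Factor out 2: 20 = 2^2·5. Since 147 ≡ 3 (mod 8), (2/147) = -1, and (2/147)^2 = +1. Now have -(5/147).
5 ≡ 1 (mod 4), so quadratic reciprocity gives (5/147) = (147/5). Reduce: 147 ≡ 2 (mod 5). Now have -(2/5).
Factor out 2: 2 = 2. Since 5 ≡ 5 (mod 8), (2/5) = -1. Now have (1/5).
(1/5) = 1. Collecting the sign factors: 1.

1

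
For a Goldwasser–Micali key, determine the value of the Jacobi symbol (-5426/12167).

1

(-5426/12167)
  = -(5426/12167)    [12167 ≡ 3 mod 4 ⇒ (-1/12167) = -1]
  = -(2713/12167)    [12167 ≡ 7 mod 8 ⇒ (2/12167) = +1]
  = -(12167/2713)    [QR: 2713 ≡ 1 mod 4, sign kept]
  = -(1315/2713)    [12167 ≡ 1315 mod 2713]
  = -(2713/1315)    [QR: 2713 ≡ 1 mod 4, sign kept]
  = -(83/1315)    [2713 ≡ 83 mod 1315]
  = (1315/83)    [QR: both ≡ 3 mod 4, sign flips]
  = (70/83)    [1315 ≡ 70 mod 83]
  = -(35/83)    [83 ≡ 3 mod 8 ⇒ (2/83) = -1]
  = (83/35)    [QR: both ≡ 3 mod 4, sign flips]
  = (13/35)    [83 ≡ 13 mod 35]
  = (35/13)    [QR: 13 ≡ 1 mod 4, sign kept]
  = (9/13)    [35 ≡ 9 mod 13]
  = (13/9)    [QR: 9 ≡ 1 mod 4, sign kept]
  = (4/9)    [13 ≡ 4 mod 9]
  = (1/9)    [9 ≡ 1 mod 8 ⇒ (2/9)^2 = +1]
  = 1    [(1/9) = 1]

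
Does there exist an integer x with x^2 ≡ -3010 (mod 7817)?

no

(-3010/7817)
  = (4807/7817)    [-3010 ≡ 4807 mod 7817]
  = (7817/4807)    [QR: 7817 ≡ 1 mod 4, sign kept]
  = (3010/4807)    [7817 ≡ 3010 mod 4807]
  = (1505/4807)    [4807 ≡ 7 mod 8 ⇒ (2/4807) = +1]
  = (4807/1505)    [QR: 1505 ≡ 1 mod 4, sign kept]
  = (292/1505)    [4807 ≡ 292 mod 1505]
  = (73/1505)    [1505 ≡ 1 mod 8 ⇒ (2/1505)^2 = +1]
  = (1505/73)    [QR: 73 ≡ 1 mod 4, sign kept]
  = (45/73)    [1505 ≡ 45 mod 73]
  = (73/45)    [QR: 45 ≡ 1 mod 4, sign kept]
  = (28/45)    [73 ≡ 28 mod 45]
  = (7/45)    [45 ≡ 5 mod 8 ⇒ (2/45)^2 = +1]
  = (45/7)    [QR: 45 ≡ 1 mod 4, sign kept]
  = (3/7)    [45 ≡ 3 mod 7]
  = -(7/3)    [QR: both ≡ 3 mod 4, sign flips]
  = -(1/3)    [7 ≡ 1 mod 3]
  = -1    [(1/3) = 1]
The Legendre symbol is -1, so x^2 ≡ -3010 (mod 7817) has no solution.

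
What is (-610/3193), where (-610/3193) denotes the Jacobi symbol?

Reduce the numerator: -610 ≡ 2583 (mod 3193), so (-610/3193) = (2583/3193).
3193 ≡ 1 (mod 4), so quadratic reciprocity gives (2583/3193) = (3193/2583). Reduce: 3193 ≡ 610 (mod 2583). Now have (610/2583).
Factor out 2: 610 = 2·305. Since 2583 ≡ 7 (mod 8), (2/2583) = +1. Now have (305/2583).
305 ≡ 1 (mod 4), so quadratic reciprocity gives (305/2583) = (2583/305). Reduce: 2583 ≡ 143 (mod 305). Now have (143/305).
305 ≡ 1 (mod 4), so quadratic reciprocity gives (143/305) = (305/143). Reduce: 305 ≡ 19 (mod 143). Now have (19/143).
Both 19 ≡ 3 and 143 ≡ 3 (mod 4), so reciprocity gives (19/143) = -(143/19). Reduce: 143 ≡ 10 (mod 19). Now have -(10/19).
Factor out 2: 10 = 2·5. Since 19 ≡ 3 (mod 8), (2/19) = -1. Now have (5/19).
5 ≡ 1 (mod 4), so quadratic reciprocity gives (5/19) = (19/5). Reduce: 19 ≡ 4 (mod 5). Now have (4/5).
Factor out 2: 4 = 2^2. Since 5 ≡ 5 (mod 8), (2/5) = -1, and (2/5)^2 = +1. Now have (1/5).
(1/5) = 1. Collecting the sign factors: 1.

1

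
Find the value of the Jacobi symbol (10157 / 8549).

(10157 / 8549)
  = (1608 / 8549)    [10157 ≡ 1608 mod 8549]
  = -(201 / 8549)    [8549 ≡ 5 mod 8 ⇒ (2 / 8549)^3 = -1]
  = -(8549 / 201)    [QR: 201 ≡ 1 mod 4, sign kept]
  = -(107 / 201)    [8549 ≡ 107 mod 201]
  = -(201 / 107)    [QR: 201 ≡ 1 mod 4, sign kept]
  = -(94 / 107)    [201 ≡ 94 mod 107]
  = (47 / 107)    [107 ≡ 3 mod 8 ⇒ (2 / 107) = -1]
  = -(107 / 47)    [QR: both ≡ 3 mod 4, sign flips]
  = -(13 / 47)    [107 ≡ 13 mod 47]
  = -(47 / 13)    [QR: 13 ≡ 1 mod 4, sign kept]
  = -(8 / 13)    [47 ≡ 8 mod 13]
  = (1 / 13)    [13 ≡ 5 mod 8 ⇒ (2 / 13)^3 = -1]
  = 1    [(1 / 13) = 1]

1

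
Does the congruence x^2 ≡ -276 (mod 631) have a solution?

Reduce the numerator: -276 ≡ 355 (mod 631), so (-276/631) = (355/631).
Both 355 ≡ 3 and 631 ≡ 3 (mod 4), so reciprocity gives (355/631) = -(631/355). Reduce: 631 ≡ 276 (mod 355). Now have -(276/355).
Factor out 2: 276 = 2^2·69. Since 355 ≡ 3 (mod 8), (2/355) = -1, and (2/355)^2 = +1. Now have -(69/355).
69 ≡ 1 (mod 4), so quadratic reciprocity gives (69/355) = (355/69). Reduce: 355 ≡ 10 (mod 69). Now have -(10/69).
Factor out 2: 10 = 2·5. Since 69 ≡ 5 (mod 8), (2/69) = -1. Now have (5/69).
5 ≡ 1 (mod 4), so quadratic reciprocity gives (5/69) = (69/5). Reduce: 69 ≡ 4 (mod 5). Now have (4/5).
Factor out 2: 4 = 2^2. Since 5 ≡ 5 (mod 8), (2/5) = -1, and (2/5)^2 = +1. Now have (1/5).
(1/5) = 1. Collecting the sign factors: 1.
The Legendre symbol is 1, so x^2 ≡ -276 (mod 631) has solution.

yes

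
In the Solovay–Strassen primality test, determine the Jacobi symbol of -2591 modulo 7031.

1

(-2591 / 7031)
  = (4440 / 7031)    [-2591 ≡ 4440 mod 7031]
  = (555 / 7031)    [7031 ≡ 7 mod 8 ⇒ (2 / 7031)^3 = +1]
  = -(7031 / 555)    [QR: both ≡ 3 mod 4, sign flips]
  = -(371 / 555)    [7031 ≡ 371 mod 555]
  = (555 / 371)    [QR: both ≡ 3 mod 4, sign flips]
  = (184 / 371)    [555 ≡ 184 mod 371]
  = -(23 / 371)    [371 ≡ 3 mod 8 ⇒ (2 / 371)^3 = -1]
  = (371 / 23)    [QR: both ≡ 3 mod 4, sign flips]
  = (3 / 23)    [371 ≡ 3 mod 23]
  = -(23 / 3)    [QR: both ≡ 3 mod 4, sign flips]
  = -(2 / 3)    [23 ≡ 2 mod 3]
  = (1 / 3)    [3 ≡ 3 mod 8 ⇒ (2 / 3) = -1]
  = 1    [(1 / 3) = 1]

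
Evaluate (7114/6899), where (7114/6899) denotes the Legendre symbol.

1

(7114/6899)
  = (215/6899)    [7114 ≡ 215 mod 6899]
  = -(6899/215)    [QR: both ≡ 3 mod 4, sign flips]
  = -(19/215)    [6899 ≡ 19 mod 215]
  = (215/19)    [QR: both ≡ 3 mod 4, sign flips]
  = (6/19)    [215 ≡ 6 mod 19]
  = -(3/19)    [19 ≡ 3 mod 8 ⇒ (2/19) = -1]
  = (19/3)    [QR: both ≡ 3 mod 4, sign flips]
  = (1/3)    [19 ≡ 1 mod 3]
  = 1    [(1/3) = 1]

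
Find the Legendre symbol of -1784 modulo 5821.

1

Pull out -1: (-1784 / 5821) = (-1 / 5821)·(1784 / 5821). Since 5821 ≡ 1 (mod 4), (-1 / 5821) = +1. Now have (1784 / 5821).
Factor out 2: 1784 = 2^3·223. Since 5821 ≡ 5 (mod 8), (2 / 5821) = -1, and (2 / 5821)^3 = -1. Now have -(223 / 5821).
5821 ≡ 1 (mod 4), so quadratic reciprocity gives (223 / 5821) = (5821 / 223). Reduce: 5821 ≡ 23 (mod 223). Now have -(23 / 223).
Both 23 ≡ 3 and 223 ≡ 3 (mod 4), so reciprocity gives (23 / 223) = -(223 / 23). Reduce: 223 ≡ 16 (mod 23). Now have (16 / 23).
Factor out 2: 16 = 2^4. Since 23 ≡ 7 (mod 8), (2 / 23) = +1, and (2 / 23)^4 = +1. Now have (1 / 23).
(1 / 23) = 1. Collecting the sign factors: 1.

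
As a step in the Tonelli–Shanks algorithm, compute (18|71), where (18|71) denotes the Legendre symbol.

1

(18|71)
  = (9|71)    [71 ≡ 7 mod 8 ⇒ (2|71) = +1]
  = (71|9)    [QR: 9 ≡ 1 mod 4, sign kept]
  = (8|9)    [71 ≡ 8 mod 9]
  = (1|9)    [9 ≡ 1 mod 8 ⇒ (2|9)^3 = +1]
  = 1    [(1|9) = 1]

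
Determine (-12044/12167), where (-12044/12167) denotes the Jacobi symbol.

1

Reduce the numerator: -12044 ≡ 123 (mod 12167), so (-12044/12167) = (123/12167).
Both 123 ≡ 3 and 12167 ≡ 3 (mod 4), so reciprocity gives (123/12167) = -(12167/123). Reduce: 12167 ≡ 113 (mod 123). Now have -(113/123).
113 ≡ 1 (mod 4), so quadratic reciprocity gives (113/123) = (123/113). Reduce: 123 ≡ 10 (mod 113). Now have -(10/113).
Factor out 2: 10 = 2·5. Since 113 ≡ 1 (mod 8), (2/113) = +1. Now have -(5/113).
5 ≡ 1 (mod 4), so quadratic reciprocity gives (5/113) = (113/5). Reduce: 113 ≡ 3 (mod 5). Now have -(3/5).
5 ≡ 1 (mod 4), so quadratic reciprocity gives (3/5) = (5/3). Reduce: 5 ≡ 2 (mod 3). Now have -(2/3).
Factor out 2: 2 = 2. Since 3 ≡ 3 (mod 8), (2/3) = -1. Now have (1/3).
(1/3) = 1. Collecting the sign factors: 1.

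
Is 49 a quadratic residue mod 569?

yes

49 ≡ 1 (mod 4), so quadratic reciprocity gives (49|569) = (569|49). Reduce: 569 ≡ 30 (mod 49). Now have (30|49).
Factor out 2: 30 = 2·15. Since 49 ≡ 1 (mod 8), (2|49) = +1. Now have (15|49).
49 ≡ 1 (mod 4), so quadratic reciprocity gives (15|49) = (49|15). Reduce: 49 ≡ 4 (mod 15). Now have (4|15).
Factor out 2: 4 = 2^2. Since 15 ≡ 7 (mod 8), (2|15) = +1, and (2|15)^2 = +1. Now have (1|15).
(1|15) = 1. Collecting the sign factors: 1.
(49|569) = 1, and 569 is prime, so 49 is a quadratic residue mod 569.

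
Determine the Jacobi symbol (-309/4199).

(-309/4199)
  = (3890/4199)    [-309 ≡ 3890 mod 4199]
  = (1945/4199)    [4199 ≡ 7 mod 8 ⇒ (2/4199) = +1]
  = (4199/1945)    [QR: 1945 ≡ 1 mod 4, sign kept]
  = (309/1945)    [4199 ≡ 309 mod 1945]
  = (1945/309)    [QR: 309 ≡ 1 mod 4, sign kept]
  = (91/309)    [1945 ≡ 91 mod 309]
  = (309/91)    [QR: 309 ≡ 1 mod 4, sign kept]
  = (36/91)    [309 ≡ 36 mod 91]
  = (9/91)    [91 ≡ 3 mod 8 ⇒ (2/91)^2 = +1]
  = (91/9)    [QR: 9 ≡ 1 mod 4, sign kept]
  = (1/9)    [91 ≡ 1 mod 9]
  = 1    [(1/9) = 1]

1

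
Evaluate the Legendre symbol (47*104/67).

1

By multiplicativity, (47·104/67) = (47/67)·(104/67).
First factor (47/67):
(47/67)
  = -(67/47)    [QR: both ≡ 3 mod 4, sign flips]
  = -(20/47)    [67 ≡ 20 mod 47]
  = -(5/47)    [47 ≡ 7 mod 8 ⇒ (2/47)^2 = +1]
  = -(47/5)    [QR: 5 ≡ 1 mod 4, sign kept]
  = -(2/5)    [47 ≡ 2 mod 5]
  = (1/5)    [5 ≡ 5 mod 8 ⇒ (2/5) = -1]
  = 1    [(1/5) = 1]
Second factor (104/67):
(104/67)
  = (37/67)    [104 ≡ 37 mod 67]
  = (67/37)    [QR: 37 ≡ 1 mod 4, sign kept]
  = (30/37)    [67 ≡ 30 mod 37]
  = -(15/37)    [37 ≡ 5 mod 8 ⇒ (2/37) = -1]
  = -(37/15)    [QR: 37 ≡ 1 mod 4, sign kept]
  = -(7/15)    [37 ≡ 7 mod 15]
  = (15/7)    [QR: both ≡ 3 mod 4, sign flips]
  = (1/7)    [15 ≡ 1 mod 7]
  = 1    [(1/7) = 1]
Product: (1)·(1) = 1.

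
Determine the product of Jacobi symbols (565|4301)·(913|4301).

By multiplicativity, (565·913|4301) = (565|4301)·(913|4301).
First factor (565|4301):
(565|4301)
  = (4301|565)    [QR: 565 ≡ 1 mod 4, sign kept]
  = (346|565)    [4301 ≡ 346 mod 565]
  = -(173|565)    [565 ≡ 5 mod 8 ⇒ (2|565) = -1]
  = -(565|173)    [QR: 173 ≡ 1 mod 4, sign kept]
  = -(46|173)    [565 ≡ 46 mod 173]
  = (23|173)    [173 ≡ 5 mod 8 ⇒ (2|173) = -1]
  = (173|23)    [QR: 173 ≡ 1 mod 4, sign kept]
  = (12|23)    [173 ≡ 12 mod 23]
  = (3|23)    [23 ≡ 7 mod 8 ⇒ (2|23)^2 = +1]
  = -(23|3)    [QR: both ≡ 3 mod 4, sign flips]
  = -(2|3)    [23 ≡ 2 mod 3]
  = (1|3)    [3 ≡ 3 mod 8 ⇒ (2|3) = -1]
  = 1    [(1|3) = 1]
Second factor (913|4301):
(913|4301)
  = (4301|913)    [QR: 913 ≡ 1 mod 4, sign kept]
  = (649|913)    [4301 ≡ 649 mod 913]
  = (913|649)    [QR: 649 ≡ 1 mod 4, sign kept]
  = (264|649)    [913 ≡ 264 mod 649]
  = (33|649)    [649 ≡ 1 mod 8 ⇒ (2|649)^3 = +1]
  = (649|33)    [QR: 33 ≡ 1 mod 4, sign kept]
  = (22|33)    [649 ≡ 22 mod 33]
  = (11|33)    [33 ≡ 1 mod 8 ⇒ (2|33) = +1]
  = (33|11)    [QR: 33 ≡ 1 mod 4, sign kept]
  = (0|11)    [33 ≡ 0 mod 11]
  = 0    [numerator 0, gcd > 1]
Product: (1)·(0) = 0.

0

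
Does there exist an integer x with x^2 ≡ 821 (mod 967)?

no

821 ≡ 1 (mod 4), so quadratic reciprocity gives (821|967) = (967|821). Reduce: 967 ≡ 146 (mod 821). Now have (146|821).
Factor out 2: 146 = 2·73. Since 821 ≡ 5 (mod 8), (2|821) = -1. Now have -(73|821).
73 ≡ 1 (mod 4), so quadratic reciprocity gives (73|821) = (821|73). Reduce: 821 ≡ 18 (mod 73). Now have -(18|73).
Factor out 2: 18 = 2·9. Since 73 ≡ 1 (mod 8), (2|73) = +1. Now have -(9|73).
9 ≡ 1 (mod 4), so quadratic reciprocity gives (9|73) = (73|9). Reduce: 73 ≡ 1 (mod 9). Now have -(1|9).
(1|9) = 1. Collecting the sign factors: -1.
(821|967) = -1, and 967 is prime, so 821 is not a quadratic residue mod 967.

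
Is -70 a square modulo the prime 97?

yes

(-70|97)
  = (27|97)    [-70 ≡ 27 mod 97]
  = (97|27)    [QR: 97 ≡ 1 mod 4, sign kept]
  = (16|27)    [97 ≡ 16 mod 27]
  = (1|27)    [27 ≡ 3 mod 8 ⇒ (2|27)^4 = +1]
  = 1    [(1|27) = 1]
(-70|97) = 1, and 97 is prime, so -70 is a quadratic residue mod 97.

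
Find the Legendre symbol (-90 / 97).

-1

Pull out -1: (-90 / 97) = (-1 / 97)·(90 / 97). Since 97 ≡ 1 (mod 4), (-1 / 97) = +1. Now have (90 / 97).
Factor out 2: 90 = 2·45. Since 97 ≡ 1 (mod 8), (2 / 97) = +1. Now have (45 / 97).
45 ≡ 1 (mod 4), so quadratic reciprocity gives (45 / 97) = (97 / 45). Reduce: 97 ≡ 7 (mod 45). Now have (7 / 45).
45 ≡ 1 (mod 4), so quadratic reciprocity gives (7 / 45) = (45 / 7). Reduce: 45 ≡ 3 (mod 7). Now have (3 / 7).
Both 3 ≡ 3 and 7 ≡ 3 (mod 4), so reciprocity gives (3 / 7) = -(7 / 3). Reduce: 7 ≡ 1 (mod 3). Now have -(1 / 3).
(1 / 3) = 1. Collecting the sign factors: -1.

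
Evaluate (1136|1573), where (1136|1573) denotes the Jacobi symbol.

-1

Factor out 2: 1136 = 2^4·71. Since 1573 ≡ 5 (mod 8), (2|1573) = -1, and (2|1573)^4 = +1. Now have (71|1573).
1573 ≡ 1 (mod 4), so quadratic reciprocity gives (71|1573) = (1573|71). Reduce: 1573 ≡ 11 (mod 71). Now have (11|71).
Both 11 ≡ 3 and 71 ≡ 3 (mod 4), so reciprocity gives (11|71) = -(71|11). Reduce: 71 ≡ 5 (mod 11). Now have -(5|11).
5 ≡ 1 (mod 4), so quadratic reciprocity gives (5|11) = (11|5). Reduce: 11 ≡ 1 (mod 5). Now have -(1|5).
(1|5) = 1. Collecting the sign factors: -1.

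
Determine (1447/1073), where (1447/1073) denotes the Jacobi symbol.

-1

Reduce the numerator: 1447 ≡ 374 (mod 1073), so (1447/1073) = (374/1073).
Factor out 2: 374 = 2·187. Since 1073 ≡ 1 (mod 8), (2/1073) = +1. Now have (187/1073).
1073 ≡ 1 (mod 4), so quadratic reciprocity gives (187/1073) = (1073/187). Reduce: 1073 ≡ 138 (mod 187). Now have (138/187).
Factor out 2: 138 = 2·69. Since 187 ≡ 3 (mod 8), (2/187) = -1. Now have -(69/187).
69 ≡ 1 (mod 4), so quadratic reciprocity gives (69/187) = (187/69). Reduce: 187 ≡ 49 (mod 69). Now have -(49/69).
49 ≡ 1 (mod 4), so quadratic reciprocity gives (49/69) = (69/49). Reduce: 69 ≡ 20 (mod 49). Now have -(20/49).
Factor out 2: 20 = 2^2·5. Since 49 ≡ 1 (mod 8), (2/49) = +1, and (2/49)^2 = +1. Now have -(5/49).
5 ≡ 1 (mod 4), so quadratic reciprocity gives (5/49) = (49/5). Reduce: 49 ≡ 4 (mod 5). Now have -(4/5).
Factor out 2: 4 = 2^2. Since 5 ≡ 5 (mod 8), (2/5) = -1, and (2/5)^2 = +1. Now have -(1/5).
(1/5) = 1. Collecting the sign factors: -1.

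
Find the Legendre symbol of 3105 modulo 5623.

1

(3105 / 5623)
  = (5623 / 3105)    [QR: 3105 ≡ 1 mod 4, sign kept]
  = (2518 / 3105)    [5623 ≡ 2518 mod 3105]
  = (1259 / 3105)    [3105 ≡ 1 mod 8 ⇒ (2 / 3105) = +1]
  = (3105 / 1259)    [QR: 3105 ≡ 1 mod 4, sign kept]
  = (587 / 1259)    [3105 ≡ 587 mod 1259]
  = -(1259 / 587)    [QR: both ≡ 3 mod 4, sign flips]
  = -(85 / 587)    [1259 ≡ 85 mod 587]
  = -(587 / 85)    [QR: 85 ≡ 1 mod 4, sign kept]
  = -(77 / 85)    [587 ≡ 77 mod 85]
  = -(85 / 77)    [QR: 77 ≡ 1 mod 4, sign kept]
  = -(8 / 77)    [85 ≡ 8 mod 77]
  = (1 / 77)    [77 ≡ 5 mod 8 ⇒ (2 / 77)^3 = -1]
  = 1    [(1 / 77) = 1]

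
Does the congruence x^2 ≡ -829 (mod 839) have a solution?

Pull out -1: (-829|839) = (-1|839)·(829|839). Since 839 ≡ 3 (mod 4), (-1|839) = -1. Now have -(829|839).
829 ≡ 1 (mod 4), so quadratic reciprocity gives (829|839) = (839|829). Reduce: 839 ≡ 10 (mod 829). Now have -(10|829).
Factor out 2: 10 = 2·5. Since 829 ≡ 5 (mod 8), (2|829) = -1. Now have (5|829).
5 ≡ 1 (mod 4), so quadratic reciprocity gives (5|829) = (829|5). Reduce: 829 ≡ 4 (mod 5). Now have (4|5).
Factor out 2: 4 = 2^2. Since 5 ≡ 5 (mod 8), (2|5) = -1, and (2|5)^2 = +1. Now have (1|5).
(1|5) = 1. Collecting the sign factors: 1.
The Legendre symbol is 1, so x^2 ≡ -829 (mod 839) has solution.

yes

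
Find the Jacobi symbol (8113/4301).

(8113/4301)
  = (3812/4301)    [8113 ≡ 3812 mod 4301]
  = (953/4301)    [4301 ≡ 5 mod 8 ⇒ (2/4301)^2 = +1]
  = (4301/953)    [QR: 953 ≡ 1 mod 4, sign kept]
  = (489/953)    [4301 ≡ 489 mod 953]
  = (953/489)    [QR: 489 ≡ 1 mod 4, sign kept]
  = (464/489)    [953 ≡ 464 mod 489]
  = (29/489)    [489 ≡ 1 mod 8 ⇒ (2/489)^4 = +1]
  = (489/29)    [QR: 29 ≡ 1 mod 4, sign kept]
  = (25/29)    [489 ≡ 25 mod 29]
  = (29/25)    [QR: 25 ≡ 1 mod 4, sign kept]
  = (4/25)    [29 ≡ 4 mod 25]
  = (1/25)    [25 ≡ 1 mod 8 ⇒ (2/25)^2 = +1]
  = 1    [(1/25) = 1]

1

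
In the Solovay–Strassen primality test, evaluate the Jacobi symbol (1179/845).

(1179/845)
  = (334/845)    [1179 ≡ 334 mod 845]
  = -(167/845)    [845 ≡ 5 mod 8 ⇒ (2/845) = -1]
  = -(845/167)    [QR: 845 ≡ 1 mod 4, sign kept]
  = -(10/167)    [845 ≡ 10 mod 167]
  = -(5/167)    [167 ≡ 7 mod 8 ⇒ (2/167) = +1]
  = -(167/5)    [QR: 5 ≡ 1 mod 4, sign kept]
  = -(2/5)    [167 ≡ 2 mod 5]
  = (1/5)    [5 ≡ 5 mod 8 ⇒ (2/5) = -1]
  = 1    [(1/5) = 1]

1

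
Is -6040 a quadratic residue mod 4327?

Pull out -1: (-6040/4327) = (-1/4327)·(6040/4327). Since 4327 ≡ 3 (mod 4), (-1/4327) = -1. Now have -(6040/4327).
Reduce the numerator: 6040 ≡ 1713 (mod 4327), so (6040/4327) = (1713/4327).
1713 ≡ 1 (mod 4), so quadratic reciprocity gives (1713/4327) = (4327/1713). Reduce: 4327 ≡ 901 (mod 1713). Now have -(901/1713).
901 ≡ 1 (mod 4), so quadratic reciprocity gives (901/1713) = (1713/901). Reduce: 1713 ≡ 812 (mod 901). Now have -(812/901).
Factor out 2: 812 = 2^2·203. Since 901 ≡ 5 (mod 8), (2/901) = -1, and (2/901)^2 = +1. Now have -(203/901).
901 ≡ 1 (mod 4), so quadratic reciprocity gives (203/901) = (901/203). Reduce: 901 ≡ 89 (mod 203). Now have -(89/203).
89 ≡ 1 (mod 4), so quadratic reciprocity gives (89/203) = (203/89). Reduce: 203 ≡ 25 (mod 89). Now have -(25/89).
25 ≡ 1 (mod 4), so quadratic reciprocity gives (25/89) = (89/25). Reduce: 89 ≡ 14 (mod 25). Now have -(14/25).
Factor out 2: 14 = 2·7. Since 25 ≡ 1 (mod 8), (2/25) = +1. Now have -(7/25).
25 ≡ 1 (mod 4), so quadratic reciprocity gives (7/25) = (25/7). Reduce: 25 ≡ 4 (mod 7). Now have -(4/7).
Factor out 2: 4 = 2^2. Since 7 ≡ 7 (mod 8), (2/7) = +1, and (2/7)^2 = +1. Now have -(1/7).
(1/7) = 1. Collecting the sign factors: -1.
(-6040/4327) = -1, and 4327 is prime, so -6040 is not a quadratic residue mod 4327.

no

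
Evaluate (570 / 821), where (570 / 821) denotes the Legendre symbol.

Factor out 2: 570 = 2·285. Since 821 ≡ 5 (mod 8), (2 / 821) = -1. Now have -(285 / 821).
285 ≡ 1 (mod 4), so quadratic reciprocity gives (285 / 821) = (821 / 285). Reduce: 821 ≡ 251 (mod 285). Now have -(251 / 285).
285 ≡ 1 (mod 4), so quadratic reciprocity gives (251 / 285) = (285 / 251). Reduce: 285 ≡ 34 (mod 251). Now have -(34 / 251).
Factor out 2: 34 = 2·17. Since 251 ≡ 3 (mod 8), (2 / 251) = -1. Now have (17 / 251).
17 ≡ 1 (mod 4), so quadratic reciprocity gives (17 / 251) = (251 / 17). Reduce: 251 ≡ 13 (mod 17). Now have (13 / 17).
13 ≡ 1 (mod 4), so quadratic reciprocity gives (13 / 17) = (17 / 13). Reduce: 17 ≡ 4 (mod 13). Now have (4 / 13).
Factor out 2: 4 = 2^2. Since 13 ≡ 5 (mod 8), (2 / 13) = -1, and (2 / 13)^2 = +1. Now have (1 / 13).
(1 / 13) = 1. Collecting the sign factors: 1.

1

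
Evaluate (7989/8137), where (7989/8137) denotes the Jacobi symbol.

(7989/8137)
  = (8137/7989)    [QR: 7989 ≡ 1 mod 4, sign kept]
  = (148/7989)    [8137 ≡ 148 mod 7989]
  = (37/7989)    [7989 ≡ 5 mod 8 ⇒ (2/7989)^2 = +1]
  = (7989/37)    [QR: 37 ≡ 1 mod 4, sign kept]
  = (34/37)    [7989 ≡ 34 mod 37]
  = -(17/37)    [37 ≡ 5 mod 8 ⇒ (2/37) = -1]
  = -(37/17)    [QR: 17 ≡ 1 mod 4, sign kept]
  = -(3/17)    [37 ≡ 3 mod 17]
  = -(17/3)    [QR: 17 ≡ 1 mod 4, sign kept]
  = -(2/3)    [17 ≡ 2 mod 3]
  = (1/3)    [3 ≡ 3 mod 8 ⇒ (2/3) = -1]
  = 1    [(1/3) = 1]

1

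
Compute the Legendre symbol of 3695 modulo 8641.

(3695/8641)
  = (8641/3695)    [QR: 8641 ≡ 1 mod 4, sign kept]
  = (1251/3695)    [8641 ≡ 1251 mod 3695]
  = -(3695/1251)    [QR: both ≡ 3 mod 4, sign flips]
  = -(1193/1251)    [3695 ≡ 1193 mod 1251]
  = -(1251/1193)    [QR: 1193 ≡ 1 mod 4, sign kept]
  = -(58/1193)    [1251 ≡ 58 mod 1193]
  = -(29/1193)    [1193 ≡ 1 mod 8 ⇒ (2/1193) = +1]
  = -(1193/29)    [QR: 29 ≡ 1 mod 4, sign kept]
  = -(4/29)    [1193 ≡ 4 mod 29]
  = -(1/29)    [29 ≡ 5 mod 8 ⇒ (2/29)^2 = +1]
  = -1    [(1/29) = 1]

-1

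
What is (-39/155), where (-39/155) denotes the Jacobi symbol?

(-39/155)
  = (116/155)    [-39 ≡ 116 mod 155]
  = (29/155)    [155 ≡ 3 mod 8 ⇒ (2/155)^2 = +1]
  = (155/29)    [QR: 29 ≡ 1 mod 4, sign kept]
  = (10/29)    [155 ≡ 10 mod 29]
  = -(5/29)    [29 ≡ 5 mod 8 ⇒ (2/29) = -1]
  = -(29/5)    [QR: 5 ≡ 1 mod 4, sign kept]
  = -(4/5)    [29 ≡ 4 mod 5]
  = -(1/5)    [5 ≡ 5 mod 8 ⇒ (2/5)^2 = +1]
  = -1    [(1/5) = 1]

-1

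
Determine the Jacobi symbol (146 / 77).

-1

(146 / 77)
  = (69 / 77)    [146 ≡ 69 mod 77]
  = (77 / 69)    [QR: 69 ≡ 1 mod 4, sign kept]
  = (8 / 69)    [77 ≡ 8 mod 69]
  = -(1 / 69)    [69 ≡ 5 mod 8 ⇒ (2 / 69)^3 = -1]
  = -1    [(1 / 69) = 1]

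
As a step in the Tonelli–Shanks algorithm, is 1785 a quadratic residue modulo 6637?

yes

(1785|6637)
  = (6637|1785)    [QR: 1785 ≡ 1 mod 4, sign kept]
  = (1282|1785)    [6637 ≡ 1282 mod 1785]
  = (641|1785)    [1785 ≡ 1 mod 8 ⇒ (2|1785) = +1]
  = (1785|641)    [QR: 641 ≡ 1 mod 4, sign kept]
  = (503|641)    [1785 ≡ 503 mod 641]
  = (641|503)    [QR: 641 ≡ 1 mod 4, sign kept]
  = (138|503)    [641 ≡ 138 mod 503]
  = (69|503)    [503 ≡ 7 mod 8 ⇒ (2|503) = +1]
  = (503|69)    [QR: 69 ≡ 1 mod 4, sign kept]
  = (20|69)    [503 ≡ 20 mod 69]
  = (5|69)    [69 ≡ 5 mod 8 ⇒ (2|69)^2 = +1]
  = (69|5)    [QR: 5 ≡ 1 mod 4, sign kept]
  = (4|5)    [69 ≡ 4 mod 5]
  = (1|5)    [5 ≡ 5 mod 8 ⇒ (2|5)^2 = +1]
  = 1    [(1|5) = 1]
(1785|6637) = 1, and 6637 is prime, so 1785 is a quadratic residue mod 6637.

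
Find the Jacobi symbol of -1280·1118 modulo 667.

By multiplicativity, (-1280·1118/667) = (-1280/667)·(1118/667).
First factor (-1280/667):
(-1280/667)
  = -(1280/667)    [667 ≡ 3 mod 4 ⇒ (-1/667) = -1]
  = -(613/667)    [1280 ≡ 613 mod 667]
  = -(667/613)    [QR: 613 ≡ 1 mod 4, sign kept]
  = -(54/613)    [667 ≡ 54 mod 613]
  = (27/613)    [613 ≡ 5 mod 8 ⇒ (2/613) = -1]
  = (613/27)    [QR: 613 ≡ 1 mod 4, sign kept]
  = (19/27)    [613 ≡ 19 mod 27]
  = -(27/19)    [QR: both ≡ 3 mod 4, sign flips]
  = -(8/19)    [27 ≡ 8 mod 19]
  = (1/19)    [19 ≡ 3 mod 8 ⇒ (2/19)^3 = -1]
  = 1    [(1/19) = 1]
Second factor (1118/667):
(1118/667)
  = (451/667)    [1118 ≡ 451 mod 667]
  = -(667/451)    [QR: both ≡ 3 mod 4, sign flips]
  = -(216/451)    [667 ≡ 216 mod 451]
  = (27/451)    [451 ≡ 3 mod 8 ⇒ (2/451)^3 = -1]
  = -(451/27)    [QR: both ≡ 3 mod 4, sign flips]
  = -(19/27)    [451 ≡ 19 mod 27]
  = (27/19)    [QR: both ≡ 3 mod 4, sign flips]
  = (8/19)    [27 ≡ 8 mod 19]
  = -(1/19)    [19 ≡ 3 mod 8 ⇒ (2/19)^3 = -1]
  = -1    [(1/19) = 1]
Product: (1)·(-1) = -1.

-1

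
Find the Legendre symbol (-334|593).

-1

Reduce the numerator: -334 ≡ 259 (mod 593), so (-334|593) = (259|593).
593 ≡ 1 (mod 4), so quadratic reciprocity gives (259|593) = (593|259). Reduce: 593 ≡ 75 (mod 259). Now have (75|259).
Both 75 ≡ 3 and 259 ≡ 3 (mod 4), so reciprocity gives (75|259) = -(259|75). Reduce: 259 ≡ 34 (mod 75). Now have -(34|75).
Factor out 2: 34 = 2·17. Since 75 ≡ 3 (mod 8), (2|75) = -1. Now have (17|75).
17 ≡ 1 (mod 4), so quadratic reciprocity gives (17|75) = (75|17). Reduce: 75 ≡ 7 (mod 17). Now have (7|17).
17 ≡ 1 (mod 4), so quadratic reciprocity gives (7|17) = (17|7). Reduce: 17 ≡ 3 (mod 7). Now have (3|7).
Both 3 ≡ 3 and 7 ≡ 3 (mod 4), so reciprocity gives (3|7) = -(7|3). Reduce: 7 ≡ 1 (mod 3). Now have -(1|3).
(1|3) = 1. Collecting the sign factors: -1.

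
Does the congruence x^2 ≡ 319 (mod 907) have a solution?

yes

Both 319 ≡ 3 and 907 ≡ 3 (mod 4), so reciprocity gives (319|907) = -(907|319). Reduce: 907 ≡ 269 (mod 319). Now have -(269|319).
269 ≡ 1 (mod 4), so quadratic reciprocity gives (269|319) = (319|269). Reduce: 319 ≡ 50 (mod 269). Now have -(50|269).
Factor out 2: 50 = 2·25. Since 269 ≡ 5 (mod 8), (2|269) = -1. Now have (25|269).
25 ≡ 1 (mod 4), so quadratic reciprocity gives (25|269) = (269|25). Reduce: 269 ≡ 19 (mod 25). Now have (19|25).
25 ≡ 1 (mod 4), so quadratic reciprocity gives (19|25) = (25|19). Reduce: 25 ≡ 6 (mod 19). Now have (6|19).
Factor out 2: 6 = 2·3. Since 19 ≡ 3 (mod 8), (2|19) = -1. Now have -(3|19).
Both 3 ≡ 3 and 19 ≡ 3 (mod 4), so reciprocity gives (3|19) = -(19|3). Reduce: 19 ≡ 1 (mod 3). Now have (1|3).
(1|3) = 1. Collecting the sign factors: 1.
The Legendre symbol is 1, so x^2 ≡ 319 (mod 907) has solution.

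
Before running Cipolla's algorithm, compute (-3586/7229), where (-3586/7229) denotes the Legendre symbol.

1

(-3586/7229)
  = (3643/7229)    [-3586 ≡ 3643 mod 7229]
  = (7229/3643)    [QR: 7229 ≡ 1 mod 4, sign kept]
  = (3586/3643)    [7229 ≡ 3586 mod 3643]
  = -(1793/3643)    [3643 ≡ 3 mod 8 ⇒ (2/3643) = -1]
  = -(3643/1793)    [QR: 1793 ≡ 1 mod 4, sign kept]
  = -(57/1793)    [3643 ≡ 57 mod 1793]
  = -(1793/57)    [QR: 57 ≡ 1 mod 4, sign kept]
  = -(26/57)    [1793 ≡ 26 mod 57]
  = -(13/57)    [57 ≡ 1 mod 8 ⇒ (2/57) = +1]
  = -(57/13)    [QR: 13 ≡ 1 mod 4, sign kept]
  = -(5/13)    [57 ≡ 5 mod 13]
  = -(13/5)    [QR: 5 ≡ 1 mod 4, sign kept]
  = -(3/5)    [13 ≡ 3 mod 5]
  = -(5/3)    [QR: 5 ≡ 1 mod 4, sign kept]
  = -(2/3)    [5 ≡ 2 mod 3]
  = (1/3)    [3 ≡ 3 mod 8 ⇒ (2/3) = -1]
  = 1    [(1/3) = 1]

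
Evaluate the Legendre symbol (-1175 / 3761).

1

(-1175 / 3761)
  = (2586 / 3761)    [-1175 ≡ 2586 mod 3761]
  = (1293 / 3761)    [3761 ≡ 1 mod 8 ⇒ (2 / 3761) = +1]
  = (3761 / 1293)    [QR: 1293 ≡ 1 mod 4, sign kept]
  = (1175 / 1293)    [3761 ≡ 1175 mod 1293]
  = (1293 / 1175)    [QR: 1293 ≡ 1 mod 4, sign kept]
  = (118 / 1175)    [1293 ≡ 118 mod 1175]
  = (59 / 1175)    [1175 ≡ 7 mod 8 ⇒ (2 / 1175) = +1]
  = -(1175 / 59)    [QR: both ≡ 3 mod 4, sign flips]
  = -(54 / 59)    [1175 ≡ 54 mod 59]
  = (27 / 59)    [59 ≡ 3 mod 8 ⇒ (2 / 59) = -1]
  = -(59 / 27)    [QR: both ≡ 3 mod 4, sign flips]
  = -(5 / 27)    [59 ≡ 5 mod 27]
  = -(27 / 5)    [QR: 5 ≡ 1 mod 4, sign kept]
  = -(2 / 5)    [27 ≡ 2 mod 5]
  = (1 / 5)    [5 ≡ 5 mod 8 ⇒ (2 / 5) = -1]
  = 1    [(1 / 5) = 1]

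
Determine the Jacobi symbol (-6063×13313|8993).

-1

By multiplicativity, (-6063·13313|8993) = (-6063|8993)·(13313|8993).
First factor (-6063|8993):
(-6063|8993)
  = (6063|8993)    [8993 ≡ 1 mod 4 ⇒ (-1|8993) = +1]
  = (8993|6063)    [QR: 8993 ≡ 1 mod 4, sign kept]
  = (2930|6063)    [8993 ≡ 2930 mod 6063]
  = (1465|6063)    [6063 ≡ 7 mod 8 ⇒ (2|6063) = +1]
  = (6063|1465)    [QR: 1465 ≡ 1 mod 4, sign kept]
  = (203|1465)    [6063 ≡ 203 mod 1465]
  = (1465|203)    [QR: 1465 ≡ 1 mod 4, sign kept]
  = (44|203)    [1465 ≡ 44 mod 203]
  = (11|203)    [203 ≡ 3 mod 8 ⇒ (2|203)^2 = +1]
  = -(203|11)    [QR: both ≡ 3 mod 4, sign flips]
  = -(5|11)    [203 ≡ 5 mod 11]
  = -(11|5)    [QR: 5 ≡ 1 mod 4, sign kept]
  = -(1|5)    [11 ≡ 1 mod 5]
  = -1    [(1|5) = 1]
Second factor (13313|8993):
(13313|8993)
  = (4320|8993)    [13313 ≡ 4320 mod 8993]
  = (135|8993)    [8993 ≡ 1 mod 8 ⇒ (2|8993)^5 = +1]
  = (8993|135)    [QR: 8993 ≡ 1 mod 4, sign kept]
  = (83|135)    [8993 ≡ 83 mod 135]
  = -(135|83)    [QR: both ≡ 3 mod 4, sign flips]
  = -(52|83)    [135 ≡ 52 mod 83]
  = -(13|83)    [83 ≡ 3 mod 8 ⇒ (2|83)^2 = +1]
  = -(83|13)    [QR: 13 ≡ 1 mod 4, sign kept]
  = -(5|13)    [83 ≡ 5 mod 13]
  = -(13|5)    [QR: 5 ≡ 1 mod 4, sign kept]
  = -(3|5)    [13 ≡ 3 mod 5]
  = -(5|3)    [QR: 5 ≡ 1 mod 4, sign kept]
  = -(2|3)    [5 ≡ 2 mod 3]
  = (1|3)    [3 ≡ 3 mod 8 ⇒ (2|3) = -1]
  = 1    [(1|3) = 1]
Product: (-1)·(1) = -1.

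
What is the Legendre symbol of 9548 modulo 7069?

1

Reduce the numerator: 9548 ≡ 2479 (mod 7069), so (9548|7069) = (2479|7069).
7069 ≡ 1 (mod 4), so quadratic reciprocity gives (2479|7069) = (7069|2479). Reduce: 7069 ≡ 2111 (mod 2479). Now have (2111|2479).
Both 2111 ≡ 3 and 2479 ≡ 3 (mod 4), so reciprocity gives (2111|2479) = -(2479|2111). Reduce: 2479 ≡ 368 (mod 2111). Now have -(368|2111).
Factor out 2: 368 = 2^4·23. Since 2111 ≡ 7 (mod 8), (2|2111) = +1, and (2|2111)^4 = +1. Now have -(23|2111).
Both 23 ≡ 3 and 2111 ≡ 3 (mod 4), so reciprocity gives (23|2111) = -(2111|23). Reduce: 2111 ≡ 18 (mod 23). Now have (18|23).
Factor out 2: 18 = 2·9. Since 23 ≡ 7 (mod 8), (2|23) = +1. Now have (9|23).
9 ≡ 1 (mod 4), so quadratic reciprocity gives (9|23) = (23|9). Reduce: 23 ≡ 5 (mod 9). Now have (5|9).
5 ≡ 1 (mod 4), so quadratic reciprocity gives (5|9) = (9|5). Reduce: 9 ≡ 4 (mod 5). Now have (4|5).
Factor out 2: 4 = 2^2. Since 5 ≡ 5 (mod 8), (2|5) = -1, and (2|5)^2 = +1. Now have (1|5).
(1|5) = 1. Collecting the sign factors: 1.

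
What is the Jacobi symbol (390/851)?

1

(390/851)
  = -(195/851)    [851 ≡ 3 mod 8 ⇒ (2/851) = -1]
  = (851/195)    [QR: both ≡ 3 mod 4, sign flips]
  = (71/195)    [851 ≡ 71 mod 195]
  = -(195/71)    [QR: both ≡ 3 mod 4, sign flips]
  = -(53/71)    [195 ≡ 53 mod 71]
  = -(71/53)    [QR: 53 ≡ 1 mod 4, sign kept]
  = -(18/53)    [71 ≡ 18 mod 53]
  = (9/53)    [53 ≡ 5 mod 8 ⇒ (2/53) = -1]
  = (53/9)    [QR: 9 ≡ 1 mod 4, sign kept]
  = (8/9)    [53 ≡ 8 mod 9]
  = (1/9)    [9 ≡ 1 mod 8 ⇒ (2/9)^3 = +1]
  = 1    [(1/9) = 1]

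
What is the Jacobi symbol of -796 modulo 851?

-1

(-796|851)
  = -(796|851)    [851 ≡ 3 mod 4 ⇒ (-1|851) = -1]
  = -(199|851)    [851 ≡ 3 mod 8 ⇒ (2|851)^2 = +1]
  = (851|199)    [QR: both ≡ 3 mod 4, sign flips]
  = (55|199)    [851 ≡ 55 mod 199]
  = -(199|55)    [QR: both ≡ 3 mod 4, sign flips]
  = -(34|55)    [199 ≡ 34 mod 55]
  = -(17|55)    [55 ≡ 7 mod 8 ⇒ (2|55) = +1]
  = -(55|17)    [QR: 17 ≡ 1 mod 4, sign kept]
  = -(4|17)    [55 ≡ 4 mod 17]
  = -(1|17)    [17 ≡ 1 mod 8 ⇒ (2|17)^2 = +1]
  = -1    [(1|17) = 1]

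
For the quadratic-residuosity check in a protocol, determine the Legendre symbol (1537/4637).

1

1537 ≡ 1 (mod 4), so quadratic reciprocity gives (1537/4637) = (4637/1537). Reduce: 4637 ≡ 26 (mod 1537). Now have (26/1537).
Factor out 2: 26 = 2·13. Since 1537 ≡ 1 (mod 8), (2/1537) = +1. Now have (13/1537).
13 ≡ 1 (mod 4), so quadratic reciprocity gives (13/1537) = (1537/13). Reduce: 1537 ≡ 3 (mod 13). Now have (3/13).
13 ≡ 1 (mod 4), so quadratic reciprocity gives (3/13) = (13/3). Reduce: 13 ≡ 1 (mod 3). Now have (1/3).
(1/3) = 1. Collecting the sign factors: 1.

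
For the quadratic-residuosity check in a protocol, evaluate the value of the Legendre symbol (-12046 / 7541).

(-12046 / 7541)
  = (3036 / 7541)    [-12046 ≡ 3036 mod 7541]
  = (759 / 7541)    [7541 ≡ 5 mod 8 ⇒ (2 / 7541)^2 = +1]
  = (7541 / 759)    [QR: 7541 ≡ 1 mod 4, sign kept]
  = (710 / 759)    [7541 ≡ 710 mod 759]
  = (355 / 759)    [759 ≡ 7 mod 8 ⇒ (2 / 759) = +1]
  = -(759 / 355)    [QR: both ≡ 3 mod 4, sign flips]
  = -(49 / 355)    [759 ≡ 49 mod 355]
  = -(355 / 49)    [QR: 49 ≡ 1 mod 4, sign kept]
  = -(12 / 49)    [355 ≡ 12 mod 49]
  = -(3 / 49)    [49 ≡ 1 mod 8 ⇒ (2 / 49)^2 = +1]
  = -(49 / 3)    [QR: 49 ≡ 1 mod 4, sign kept]
  = -(1 / 3)    [49 ≡ 1 mod 3]
  = -1    [(1 / 3) = 1]

-1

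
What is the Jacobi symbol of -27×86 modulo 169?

1

By multiplicativity, (-27·86 / 169) = (-27 / 169)·(86 / 169).
First factor (-27 / 169):
Reduce the numerator: -27 ≡ 142 (mod 169), so (-27 / 169) = (142 / 169).
Factor out 2: 142 = 2·71. Since 169 ≡ 1 (mod 8), (2 / 169) = +1. Now have (71 / 169).
169 ≡ 1 (mod 4), so quadratic reciprocity gives (71 / 169) = (169 / 71). Reduce: 169 ≡ 27 (mod 71). Now have (27 / 71).
Both 27 ≡ 3 and 71 ≡ 3 (mod 4), so reciprocity gives (27 / 71) = -(71 / 27). Reduce: 71 ≡ 17 (mod 27). Now have -(17 / 27).
17 ≡ 1 (mod 4), so quadratic reciprocity gives (17 / 27) = (27 / 17). Reduce: 27 ≡ 10 (mod 17). Now have -(10 / 17).
Factor out 2: 10 = 2·5. Since 17 ≡ 1 (mod 8), (2 / 17) = +1. Now have -(5 / 17).
5 ≡ 1 (mod 4), so quadratic reciprocity gives (5 / 17) = (17 / 5). Reduce: 17 ≡ 2 (mod 5). Now have -(2 / 5).
Factor out 2: 2 = 2. Since 5 ≡ 5 (mod 8), (2 / 5) = -1. Now have (1 / 5).
(1 / 5) = 1. Collecting the sign factors: 1.
Second factor (86 / 169):
Factor out 2: 86 = 2·43. Since 169 ≡ 1 (mod 8), (2 / 169) = +1. Now have (43 / 169).
169 ≡ 1 (mod 4), so quadratic reciprocity gives (43 / 169) = (169 / 43). Reduce: 169 ≡ 40 (mod 43). Now have (40 / 43).
Factor out 2: 40 = 2^3·5. Since 43 ≡ 3 (mod 8), (2 / 43) = -1, and (2 / 43)^3 = -1. Now have -(5 / 43).
5 ≡ 1 (mod 4), so quadratic reciprocity gives (5 / 43) = (43 / 5). Reduce: 43 ≡ 3 (mod 5). Now have -(3 / 5).
5 ≡ 1 (mod 4), so quadratic reciprocity gives (3 / 5) = (5 / 3). Reduce: 5 ≡ 2 (mod 3). Now have -(2 / 3).
Factor out 2: 2 = 2. Since 3 ≡ 3 (mod 8), (2 / 3) = -1. Now have (1 / 3).
(1 / 3) = 1. Collecting the sign factors: 1.
Product: (1)·(1) = 1.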